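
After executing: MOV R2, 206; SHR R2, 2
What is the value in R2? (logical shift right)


Register state trace:
  MOV R2, 206  → R2 = 206
  SHR R2, 2  → R2 = 206 >> 2 = 206 // 2^2 = 51
Final: R2 = 51

51


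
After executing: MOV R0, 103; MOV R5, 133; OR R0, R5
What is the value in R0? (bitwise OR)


Register state trace:
  MOV R0, 103  → R0 = 103 (0b01100111)
  MOV R5, 133  → R5 = 133 (0b10000101)
  OR R0, R5   → R0 = 103 OR 133 = 231 (0b11100111)
Final: R0 = 231

231


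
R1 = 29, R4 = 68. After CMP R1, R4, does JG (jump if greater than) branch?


Trace:
  R1 = 29, R4 = 68
  CMP R1, R4  → compares 29 vs 68
  JG checks: is 29 greater than 68?
  29 < 68, so condition is false
Branch taken: No

No


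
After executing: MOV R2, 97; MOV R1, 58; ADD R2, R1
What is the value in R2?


Register state trace:
  MOV R2, 97  → R2 = 97
  MOV R1, 58  → R1 = 58
  ADD R2, R1  → R2 = 97 + 58 = 155
Final: R2 = 155

155


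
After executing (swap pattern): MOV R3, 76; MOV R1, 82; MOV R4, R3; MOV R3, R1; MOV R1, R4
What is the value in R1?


Register state trace (swap pattern):
  MOV R3, 76  → R3 = 76
  MOV R1, 82  → R1 = 82
  MOV R4, R3  → R4 = 76  (save R3)
  MOV R3, R1  → R3 = 82  (R3 gets R1's value)
  MOV R1, R4  → R1 = 76  (R1 gets saved value)
Final: R1 = 76

76


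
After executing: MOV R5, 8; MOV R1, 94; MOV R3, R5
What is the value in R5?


Register state trace:
  MOV R5, 8  → R5 = 8
  MOV R1, 94  → R1 = 94
  MOV R3, R5  → R3 = 8
Final: R5 = 8

8


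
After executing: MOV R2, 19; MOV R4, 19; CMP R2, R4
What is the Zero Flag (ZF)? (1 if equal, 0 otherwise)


Register state trace:
  MOV R2, 19  → R2 = 19
  MOV R4, 19  → R4 = 19
  CMP R2, R4  → computes 19 - 19 = 0
  Result is zero, so values are equal
ZF = 1

1


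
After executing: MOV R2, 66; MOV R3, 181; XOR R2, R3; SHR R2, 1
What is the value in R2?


Register state trace:
  MOV R2, 66  → R2 = 66 (0b01000010)
  MOV R3, 181  → R3 = 181 (0b10110101)
  XOR R2, R3  → R2 = 66 XOR 181 = 247 (0b11110111)
  SHR R2, 1  → R2 = 247 >> 1 = 123
Final: R2 = 123

123


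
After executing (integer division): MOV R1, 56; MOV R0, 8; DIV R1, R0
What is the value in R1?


Register state trace:
  MOV R1, 56  → R1 = 56
  MOV R0, 8  → R0 = 8
  DIV R1, R0  → R1 = 56 // 8 = 7
Final: R1 = 7

7


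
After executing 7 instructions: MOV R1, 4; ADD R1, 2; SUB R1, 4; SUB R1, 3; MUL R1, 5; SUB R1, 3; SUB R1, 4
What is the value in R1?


Register state trace:
  MOV R1, 4  → R1 = 4
  ADD R1, 2  → R1 = 4 + 2 = 6
  SUB R1, 4  → R1 = 6 - 4 = 2
  SUB R1, 3  → R1 = 2 - 3 = -1
  MUL R1, 5  → R1 = -1 * 5 = -5
  SUB R1, 3  → R1 = -5 - 3 = -8
  SUB R1, 4  → R1 = -8 - 4 = -12
Final: R1 = -12

-12


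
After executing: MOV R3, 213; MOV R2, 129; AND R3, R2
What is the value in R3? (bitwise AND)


Register state trace:
  MOV R3, 213  → R3 = 213 (0b11010101)
  MOV R2, 129  → R2 = 129 (0b10000001)
  AND R3, R2  → R3 = 213 AND 129 = 129 (0b10000001)
Final: R3 = 129

129


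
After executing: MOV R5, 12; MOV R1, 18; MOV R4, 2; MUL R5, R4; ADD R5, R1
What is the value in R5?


Register state trace:
  MOV R5, 12  → R5 = 12
  MOV R1, 18  → R1 = 18
  MOV R4, 2  → R4 = 2
  MUL R5, R4  → R5 = 12 * 2 = 24
  ADD R5, R1  → R5 = 24 + 18 = 42
Final: R5 = 42

42


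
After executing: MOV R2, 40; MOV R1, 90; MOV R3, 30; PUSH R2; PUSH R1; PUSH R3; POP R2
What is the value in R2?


Stack trace (top is rightmost):
  MOV R2, 40  → R2 = 40
  MOV R1, 90  → R1 = 90
  MOV R3, 30  → R3 = 30
  PUSH R2  → stack: [40]
  PUSH R1  → stack: [40, 90]
  PUSH R3  → stack: [40, 90, 30]
  POP R2  → R2 = 30, stack: [40, 90]
Final: R2 = 30

30


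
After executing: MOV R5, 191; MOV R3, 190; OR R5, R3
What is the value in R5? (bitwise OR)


Register state trace:
  MOV R5, 191  → R5 = 191 (0b10111111)
  MOV R3, 190  → R3 = 190 (0b10111110)
  OR R5, R3   → R5 = 191 OR 190 = 191 (0b10111111)
Final: R5 = 191

191


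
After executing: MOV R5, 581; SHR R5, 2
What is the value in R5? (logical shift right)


Register state trace:
  MOV R5, 581  → R5 = 581
  SHR R5, 2  → R5 = 581 >> 2 = 581 // 2^2 = 145
Final: R5 = 145

145


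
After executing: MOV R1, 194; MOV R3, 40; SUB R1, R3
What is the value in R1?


Register state trace:
  MOV R1, 194  → R1 = 194
  MOV R3, 40  → R3 = 40
  SUB R1, R3  → R1 = 194 - 40 = 154
Final: R1 = 154

154


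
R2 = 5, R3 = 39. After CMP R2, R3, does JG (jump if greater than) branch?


Trace:
  R2 = 5, R3 = 39
  CMP R2, R3  → compares 5 vs 39
  JG checks: is 5 greater than 39?
  5 < 39, so condition is false
Branch taken: No

No


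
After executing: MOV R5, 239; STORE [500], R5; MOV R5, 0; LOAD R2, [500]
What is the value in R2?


Register and memory trace:
  MOV R5, 239  → R5 = 239
  STORE [500], R5  → mem[500] = 239
  MOV R5, 0  → R5 = 0
  LOAD R2, [500]  → R2 = mem[500] = 239
Final: R2 = 239

239


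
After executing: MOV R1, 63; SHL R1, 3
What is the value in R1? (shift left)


Register state trace:
  MOV R1, 63  → R1 = 63
  SHL R1, 3  → R1 = 63 << 3 = 63 * 2^3 = 504
Final: R1 = 504

504


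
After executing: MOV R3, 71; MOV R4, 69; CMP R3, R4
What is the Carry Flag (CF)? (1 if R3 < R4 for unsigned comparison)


Register state trace:
  MOV R3, 71  → R3 = 71
  MOV R4, 69  → R4 = 69
  CMP R3, R4  → unsigned 71 - 69: no borrow
  71 >= 69, so CF = 0
CF = 0

0


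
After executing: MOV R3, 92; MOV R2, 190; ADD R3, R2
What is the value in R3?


Register state trace:
  MOV R3, 92  → R3 = 92
  MOV R2, 190  → R2 = 190
  ADD R3, R2  → R3 = 92 + 190 = 282
Final: R3 = 282

282


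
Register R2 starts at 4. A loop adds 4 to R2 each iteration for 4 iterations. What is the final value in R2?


Starting value: R2 = 4
  Iter 1: R2 = 4 + 4 = 8
  Iter 2: R2 = 8 + 4 = 12
  Iter 3: R2 = 12 + 4 = 16
  Iter 4: R2 = 16 + 4 = 20
Final: R2 = 20

20


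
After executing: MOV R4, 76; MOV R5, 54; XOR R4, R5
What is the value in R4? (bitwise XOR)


Register state trace:
  MOV R4, 76  → R4 = 76 (0b01001100)
  MOV R5, 54  → R5 = 54 (0b00110110)
  XOR R4, R5  → R4 = 76 XOR 54 = 122 (0b01111010)
Final: R4 = 122

122


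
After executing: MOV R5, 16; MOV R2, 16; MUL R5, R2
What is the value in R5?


Register state trace:
  MOV R5, 16  → R5 = 16
  MOV R2, 16  → R2 = 16
  MUL R5, R2  → R5 = 16 * 16 = 256
Final: R5 = 256

256


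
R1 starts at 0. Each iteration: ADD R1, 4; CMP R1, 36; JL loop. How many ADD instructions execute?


Loop trace (R1 starts at 0, target 36, step 4):
  ADD #1: R1 = 0 + 4 = 4  → 4 < 36, loop
  ADD #2: R1 = 4 + 4 = 8  → 8 < 36, loop
  ADD #3: R1 = 8 + 4 = 12  → 12 < 36, loop
  ADD #4: R1 = 12 + 4 = 16  → 16 < 36, loop
  ADD #5: R1 = 16 + 4 = 20  → 20 < 36, loop
  ADD #6: R1 = 20 + 4 = 24  → 24 < 36, loop
  ADD #7: R1 = 24 + 4 = 28  → 28 < 36, loop
  ADD #8: R1 = 28 + 4 = 32  → 32 < 36, loop
  ADD #9: R1 = 32 + 4 = 36  → 36 >= 36, exit
Total ADD instructions: 9

9


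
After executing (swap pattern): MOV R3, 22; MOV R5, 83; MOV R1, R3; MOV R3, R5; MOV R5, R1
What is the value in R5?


Register state trace (swap pattern):
  MOV R3, 22  → R3 = 22
  MOV R5, 83  → R5 = 83
  MOV R1, R3  → R1 = 22  (save R3)
  MOV R3, R5  → R3 = 83  (R3 gets R5's value)
  MOV R5, R1  → R5 = 22  (R5 gets saved value)
Final: R5 = 22

22


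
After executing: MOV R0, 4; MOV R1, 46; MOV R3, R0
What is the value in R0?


Register state trace:
  MOV R0, 4  → R0 = 4
  MOV R1, 46  → R1 = 46
  MOV R3, R0  → R3 = 4
Final: R0 = 4

4


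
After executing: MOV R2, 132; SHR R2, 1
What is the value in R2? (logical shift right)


Register state trace:
  MOV R2, 132  → R2 = 132
  SHR R2, 1  → R2 = 132 >> 1 = 132 // 2^1 = 66
Final: R2 = 66

66


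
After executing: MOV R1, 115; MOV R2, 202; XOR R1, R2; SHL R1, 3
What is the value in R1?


Register state trace:
  MOV R1, 115  → R1 = 115 (0b01110011)
  MOV R2, 202  → R2 = 202 (0b11001010)
  XOR R1, R2  → R1 = 115 XOR 202 = 185 (0b10111001)
  SHL R1, 3  → R1 = 185 << 3 = 1480
Final: R1 = 1480

1480


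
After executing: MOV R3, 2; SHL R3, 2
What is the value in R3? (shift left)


Register state trace:
  MOV R3, 2  → R3 = 2
  SHL R3, 2  → R3 = 2 << 2 = 2 * 2^2 = 8
Final: R3 = 8

8


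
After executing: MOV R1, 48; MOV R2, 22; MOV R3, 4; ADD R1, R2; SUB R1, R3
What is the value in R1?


Register state trace:
  MOV R1, 48  → R1 = 48
  MOV R2, 22  → R2 = 22
  MOV R3, 4  → R3 = 4
  ADD R1, R2  → R1 = 48 + 22 = 70
  SUB R1, R3  → R1 = 70 - 4 = 66
Final: R1 = 66

66


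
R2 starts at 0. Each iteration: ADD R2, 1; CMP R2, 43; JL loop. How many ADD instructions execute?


Loop trace (R2 starts at 0, target 43, step 1):
  ADD #1: R2 = 0 + 1 = 1  → 1 < 43, loop
  ADD #2: R2 = 1 + 1 = 2  → 2 < 43, loop
  ADD #3: R2 = 2 + 1 = 3  → 3 < 43, loop
  ADD #4: R2 = 3 + 1 = 4  → 4 < 43, loop
  ADD #5: R2 = 4 + 1 = 5  → 5 < 43, loop
  ADD #6: R2 = 5 + 1 = 6  → 6 < 43, loop
  ADD #7: R2 = 6 + 1 = 7  → 7 < 43, loop
  ADD #8: R2 = 7 + 1 = 8  → 8 < 43, loop
  ADD #9: R2 = 8 + 1 = 9  → 9 < 43, loop
  ADD #10: R2 = 9 + 1 = 10  → 10 < 43, loop
  ADD #11: R2 = 10 + 1 = 11  → 11 < 43, loop
  ADD #12: R2 = 11 + 1 = 12  → 12 < 43, loop
  ADD #13: R2 = 12 + 1 = 13  → 13 < 43, loop
  ADD #14: R2 = 13 + 1 = 14  → 14 < 43, loop
  ADD #15: R2 = 14 + 1 = 15  → 15 < 43, loop
  ADD #16: R2 = 15 + 1 = 16  → 16 < 43, loop
  ADD #17: R2 = 16 + 1 = 17  → 17 < 43, loop
  ADD #18: R2 = 17 + 1 = 18  → 18 < 43, loop
  ADD #19: R2 = 18 + 1 = 19  → 19 < 43, loop
  ADD #20: R2 = 19 + 1 = 20  → 20 < 43, loop
  ADD #21: R2 = 20 + 1 = 21  → 21 < 43, loop
  ADD #22: R2 = 21 + 1 = 22  → 22 < 43, loop
  ADD #23: R2 = 22 + 1 = 23  → 23 < 43, loop
  ADD #24: R2 = 23 + 1 = 24  → 24 < 43, loop
  ADD #25: R2 = 24 + 1 = 25  → 25 < 43, loop
  ADD #26: R2 = 25 + 1 = 26  → 26 < 43, loop
  ADD #27: R2 = 26 + 1 = 27  → 27 < 43, loop
  ADD #28: R2 = 27 + 1 = 28  → 28 < 43, loop
  ADD #29: R2 = 28 + 1 = 29  → 29 < 43, loop
  ADD #30: R2 = 29 + 1 = 30  → 30 < 43, loop
  ADD #31: R2 = 30 + 1 = 31  → 31 < 43, loop
  ADD #32: R2 = 31 + 1 = 32  → 32 < 43, loop
  ADD #33: R2 = 32 + 1 = 33  → 33 < 43, loop
  ADD #34: R2 = 33 + 1 = 34  → 34 < 43, loop
  ADD #35: R2 = 34 + 1 = 35  → 35 < 43, loop
  ADD #36: R2 = 35 + 1 = 36  → 36 < 43, loop
  ADD #37: R2 = 36 + 1 = 37  → 37 < 43, loop
  ADD #38: R2 = 37 + 1 = 38  → 38 < 43, loop
  ADD #39: R2 = 38 + 1 = 39  → 39 < 43, loop
  ADD #40: R2 = 39 + 1 = 40  → 40 < 43, loop
  ADD #41: R2 = 40 + 1 = 41  → 41 < 43, loop
  ADD #42: R2 = 41 + 1 = 42  → 42 < 43, loop
  ADD #43: R2 = 42 + 1 = 43  → 43 >= 43, exit
Total ADD instructions: 43

43


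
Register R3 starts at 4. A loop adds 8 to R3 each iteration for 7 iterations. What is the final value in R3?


Starting value: R3 = 4
  Iter 1: R3 = 4 + 8 = 12
  Iter 2: R3 = 12 + 8 = 20
  Iter 3: R3 = 20 + 8 = 28
  Iter 4: R3 = 28 + 8 = 36
  Iter 5: R3 = 36 + 8 = 44
  Iter 6: R3 = 44 + 8 = 52
  Iter 7: R3 = 52 + 8 = 60
Final: R3 = 60

60


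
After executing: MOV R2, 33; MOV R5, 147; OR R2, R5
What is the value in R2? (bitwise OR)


Register state trace:
  MOV R2, 33  → R2 = 33 (0b00100001)
  MOV R5, 147  → R5 = 147 (0b10010011)
  OR R2, R5   → R2 = 33 OR 147 = 179 (0b10110011)
Final: R2 = 179

179


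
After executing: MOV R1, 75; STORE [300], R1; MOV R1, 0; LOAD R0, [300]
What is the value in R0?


Register and memory trace:
  MOV R1, 75  → R1 = 75
  STORE [300], R1  → mem[300] = 75
  MOV R1, 0  → R1 = 0
  LOAD R0, [300]  → R0 = mem[300] = 75
Final: R0 = 75

75


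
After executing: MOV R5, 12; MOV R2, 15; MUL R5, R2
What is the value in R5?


Register state trace:
  MOV R5, 12  → R5 = 12
  MOV R2, 15  → R2 = 15
  MUL R5, R2  → R5 = 12 * 15 = 180
Final: R5 = 180

180


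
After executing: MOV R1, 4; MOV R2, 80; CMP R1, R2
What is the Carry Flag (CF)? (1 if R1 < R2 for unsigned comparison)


Register state trace:
  MOV R1, 4  → R1 = 4
  MOV R2, 80  → R2 = 80
  CMP R1, R2  → unsigned 4 - 80: borrow occurs
  4 < 80, so CF = 1
CF = 1

1


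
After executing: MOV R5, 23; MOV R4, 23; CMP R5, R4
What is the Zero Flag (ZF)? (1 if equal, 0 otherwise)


Register state trace:
  MOV R5, 23  → R5 = 23
  MOV R4, 23  → R4 = 23
  CMP R5, R4  → computes 23 - 23 = 0
  Result is zero, so values are equal
ZF = 1

1


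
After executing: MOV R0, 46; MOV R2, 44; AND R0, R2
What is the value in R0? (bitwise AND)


Register state trace:
  MOV R0, 46  → R0 = 46 (0b00101110)
  MOV R2, 44  → R2 = 44 (0b00101100)
  AND R0, R2  → R0 = 46 AND 44 = 44 (0b00101100)
Final: R0 = 44

44


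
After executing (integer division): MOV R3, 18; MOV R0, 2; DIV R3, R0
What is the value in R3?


Register state trace:
  MOV R3, 18  → R3 = 18
  MOV R0, 2  → R0 = 2
  DIV R3, R0  → R3 = 18 // 2 = 9
Final: R3 = 9

9


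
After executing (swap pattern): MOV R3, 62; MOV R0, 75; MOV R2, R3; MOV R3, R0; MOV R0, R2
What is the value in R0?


Register state trace (swap pattern):
  MOV R3, 62  → R3 = 62
  MOV R0, 75  → R0 = 75
  MOV R2, R3  → R2 = 62  (save R3)
  MOV R3, R0  → R3 = 75  (R3 gets R0's value)
  MOV R0, R2  → R0 = 62  (R0 gets saved value)
Final: R0 = 62

62


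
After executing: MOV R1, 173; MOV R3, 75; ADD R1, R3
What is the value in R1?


Register state trace:
  MOV R1, 173  → R1 = 173
  MOV R3, 75  → R3 = 75
  ADD R1, R3  → R1 = 173 + 75 = 248
Final: R1 = 248

248


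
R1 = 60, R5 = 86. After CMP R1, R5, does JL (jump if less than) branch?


Trace:
  R1 = 60, R5 = 86
  CMP R1, R5  → compares 60 vs 86
  JL checks: is 60 less than 86?
  60 < 86, so condition is true
Branch taken: Yes

Yes


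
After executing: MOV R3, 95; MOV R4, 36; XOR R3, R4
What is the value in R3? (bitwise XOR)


Register state trace:
  MOV R3, 95  → R3 = 95 (0b01011111)
  MOV R4, 36  → R4 = 36 (0b00100100)
  XOR R3, R4  → R3 = 95 XOR 36 = 123 (0b01111011)
Final: R3 = 123

123


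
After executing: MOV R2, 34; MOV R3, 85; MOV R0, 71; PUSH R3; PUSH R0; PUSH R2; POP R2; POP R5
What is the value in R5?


Stack trace (top is rightmost):
  MOV R2, 34  → R2 = 34
  MOV R3, 85  → R3 = 85
  MOV R0, 71  → R0 = 71
  PUSH R3  → stack: [85]
  PUSH R0  → stack: [85, 71]
  PUSH R2  → stack: [85, 71, 34]
  POP R2  → R2 = 34, stack: [85, 71]
  POP R5  → R5 = 71, stack: [85]
Final: R5 = 71

71


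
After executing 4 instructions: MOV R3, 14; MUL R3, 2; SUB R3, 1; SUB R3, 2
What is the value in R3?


Register state trace:
  MOV R3, 14  → R3 = 14
  MUL R3, 2  → R3 = 14 * 2 = 28
  SUB R3, 1  → R3 = 28 - 1 = 27
  SUB R3, 2  → R3 = 27 - 2 = 25
Final: R3 = 25

25


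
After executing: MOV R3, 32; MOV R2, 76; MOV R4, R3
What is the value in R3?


Register state trace:
  MOV R3, 32  → R3 = 32
  MOV R2, 76  → R2 = 76
  MOV R4, R3  → R4 = 32
Final: R3 = 32

32


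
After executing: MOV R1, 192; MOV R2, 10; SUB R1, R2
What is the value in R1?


Register state trace:
  MOV R1, 192  → R1 = 192
  MOV R2, 10  → R2 = 10
  SUB R1, R2  → R1 = 192 - 10 = 182
Final: R1 = 182

182


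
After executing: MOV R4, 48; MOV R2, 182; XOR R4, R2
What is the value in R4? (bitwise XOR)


Register state trace:
  MOV R4, 48  → R4 = 48 (0b00110000)
  MOV R2, 182  → R2 = 182 (0b10110110)
  XOR R4, R2  → R4 = 48 XOR 182 = 134 (0b10000110)
Final: R4 = 134

134


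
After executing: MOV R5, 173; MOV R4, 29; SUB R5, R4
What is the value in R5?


Register state trace:
  MOV R5, 173  → R5 = 173
  MOV R4, 29  → R4 = 29
  SUB R5, R4  → R5 = 173 - 29 = 144
Final: R5 = 144

144


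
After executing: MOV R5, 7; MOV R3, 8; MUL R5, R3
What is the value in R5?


Register state trace:
  MOV R5, 7  → R5 = 7
  MOV R3, 8  → R3 = 8
  MUL R5, R3  → R5 = 7 * 8 = 56
Final: R5 = 56

56


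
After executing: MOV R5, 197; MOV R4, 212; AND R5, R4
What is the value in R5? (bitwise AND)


Register state trace:
  MOV R5, 197  → R5 = 197 (0b11000101)
  MOV R4, 212  → R4 = 212 (0b11010100)
  AND R5, R4  → R5 = 197 AND 212 = 196 (0b11000100)
Final: R5 = 196

196


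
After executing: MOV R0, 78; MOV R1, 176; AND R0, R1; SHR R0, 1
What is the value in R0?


Register state trace:
  MOV R0, 78  → R0 = 78 (0b01001110)
  MOV R1, 176  → R1 = 176 (0b10110000)
  AND R0, R1  → R0 = 78 AND 176 = 0 (0b00000000)
  SHR R0, 1  → R0 = 0 >> 1 = 0
Final: R0 = 0

0


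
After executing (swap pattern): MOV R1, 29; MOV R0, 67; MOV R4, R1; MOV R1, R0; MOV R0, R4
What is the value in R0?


Register state trace (swap pattern):
  MOV R1, 29  → R1 = 29
  MOV R0, 67  → R0 = 67
  MOV R4, R1  → R4 = 29  (save R1)
  MOV R1, R0  → R1 = 67  (R1 gets R0's value)
  MOV R0, R4  → R0 = 29  (R0 gets saved value)
Final: R0 = 29

29


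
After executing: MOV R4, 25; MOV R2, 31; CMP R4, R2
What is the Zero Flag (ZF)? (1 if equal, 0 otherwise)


Register state trace:
  MOV R4, 25  → R4 = 25
  MOV R2, 31  → R2 = 31
  CMP R4, R2  → computes 25 - 31 = -6
  Result is nonzero, so values are not equal
ZF = 0

0


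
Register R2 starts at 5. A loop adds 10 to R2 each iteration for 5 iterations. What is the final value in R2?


Starting value: R2 = 5
  Iter 1: R2 = 5 + 10 = 15
  Iter 2: R2 = 15 + 10 = 25
  Iter 3: R2 = 25 + 10 = 35
  Iter 4: R2 = 35 + 10 = 45
  Iter 5: R2 = 45 + 10 = 55
Final: R2 = 55

55


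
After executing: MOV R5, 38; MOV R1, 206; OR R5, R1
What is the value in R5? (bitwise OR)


Register state trace:
  MOV R5, 38  → R5 = 38 (0b00100110)
  MOV R1, 206  → R1 = 206 (0b11001110)
  OR R5, R1   → R5 = 38 OR 206 = 238 (0b11101110)
Final: R5 = 238

238


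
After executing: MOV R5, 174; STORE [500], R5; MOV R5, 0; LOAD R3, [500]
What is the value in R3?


Register and memory trace:
  MOV R5, 174  → R5 = 174
  STORE [500], R5  → mem[500] = 174
  MOV R5, 0  → R5 = 0
  LOAD R3, [500]  → R3 = mem[500] = 174
Final: R3 = 174

174


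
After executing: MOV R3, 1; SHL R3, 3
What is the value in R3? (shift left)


Register state trace:
  MOV R3, 1  → R3 = 1
  SHL R3, 3  → R3 = 1 << 3 = 1 * 2^3 = 8
Final: R3 = 8

8


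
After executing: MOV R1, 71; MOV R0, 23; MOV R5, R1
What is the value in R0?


Register state trace:
  MOV R1, 71  → R1 = 71
  MOV R0, 23  → R0 = 23
  MOV R5, R1  → R5 = 71
Final: R0 = 23

23


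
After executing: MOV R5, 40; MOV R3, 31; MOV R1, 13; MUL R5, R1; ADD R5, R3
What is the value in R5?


Register state trace:
  MOV R5, 40  → R5 = 40
  MOV R3, 31  → R3 = 31
  MOV R1, 13  → R1 = 13
  MUL R5, R1  → R5 = 40 * 13 = 520
  ADD R5, R3  → R5 = 520 + 31 = 551
Final: R5 = 551

551


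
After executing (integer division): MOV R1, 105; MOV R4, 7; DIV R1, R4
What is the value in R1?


Register state trace:
  MOV R1, 105  → R1 = 105
  MOV R4, 7  → R4 = 7
  DIV R1, R4  → R1 = 105 // 7 = 15
Final: R1 = 15

15


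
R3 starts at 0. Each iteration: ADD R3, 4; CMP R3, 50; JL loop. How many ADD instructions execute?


Loop trace (R3 starts at 0, target 50, step 4):
  ADD #1: R3 = 0 + 4 = 4  → 4 < 50, loop
  ADD #2: R3 = 4 + 4 = 8  → 8 < 50, loop
  ADD #3: R3 = 8 + 4 = 12  → 12 < 50, loop
  ADD #4: R3 = 12 + 4 = 16  → 16 < 50, loop
  ADD #5: R3 = 16 + 4 = 20  → 20 < 50, loop
  ADD #6: R3 = 20 + 4 = 24  → 24 < 50, loop
  ADD #7: R3 = 24 + 4 = 28  → 28 < 50, loop
  ADD #8: R3 = 28 + 4 = 32  → 32 < 50, loop
  ADD #9: R3 = 32 + 4 = 36  → 36 < 50, loop
  ADD #10: R3 = 36 + 4 = 40  → 40 < 50, loop
  ADD #11: R3 = 40 + 4 = 44  → 44 < 50, loop
  ADD #12: R3 = 44 + 4 = 48  → 48 < 50, loop
  ADD #13: R3 = 48 + 4 = 52  → 52 >= 50, exit
Total ADD instructions: 13

13


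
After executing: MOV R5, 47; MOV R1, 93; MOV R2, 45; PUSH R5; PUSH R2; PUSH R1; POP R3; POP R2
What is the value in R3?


Stack trace (top is rightmost):
  MOV R5, 47  → R5 = 47
  MOV R1, 93  → R1 = 93
  MOV R2, 45  → R2 = 45
  PUSH R5  → stack: [47]
  PUSH R2  → stack: [47, 45]
  PUSH R1  → stack: [47, 45, 93]
  POP R3  → R3 = 93, stack: [47, 45]
  POP R2  → R2 = 45, stack: [47]
Final: R3 = 93

93


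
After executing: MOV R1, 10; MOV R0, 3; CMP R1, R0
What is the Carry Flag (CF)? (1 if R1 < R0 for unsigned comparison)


Register state trace:
  MOV R1, 10  → R1 = 10
  MOV R0, 3  → R0 = 3
  CMP R1, R0  → unsigned 10 - 3: no borrow
  10 >= 3, so CF = 0
CF = 0

0


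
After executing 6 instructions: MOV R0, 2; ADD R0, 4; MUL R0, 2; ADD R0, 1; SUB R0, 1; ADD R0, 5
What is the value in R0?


Register state trace:
  MOV R0, 2  → R0 = 2
  ADD R0, 4  → R0 = 2 + 4 = 6
  MUL R0, 2  → R0 = 6 * 2 = 12
  ADD R0, 1  → R0 = 12 + 1 = 13
  SUB R0, 1  → R0 = 13 - 1 = 12
  ADD R0, 5  → R0 = 12 + 5 = 17
Final: R0 = 17

17


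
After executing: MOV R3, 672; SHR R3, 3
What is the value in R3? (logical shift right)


Register state trace:
  MOV R3, 672  → R3 = 672
  SHR R3, 3  → R3 = 672 >> 3 = 672 // 2^3 = 84
Final: R3 = 84

84


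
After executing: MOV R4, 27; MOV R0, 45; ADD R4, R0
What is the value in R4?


Register state trace:
  MOV R4, 27  → R4 = 27
  MOV R0, 45  → R0 = 45
  ADD R4, R0  → R4 = 27 + 45 = 72
Final: R4 = 72

72


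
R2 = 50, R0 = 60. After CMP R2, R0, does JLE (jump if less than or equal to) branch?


Trace:
  R2 = 50, R0 = 60
  CMP R2, R0  → compares 50 vs 60
  JLE checks: is 50 less than or equal to 60?
  50 < 60, so condition is true
Branch taken: Yes

Yes


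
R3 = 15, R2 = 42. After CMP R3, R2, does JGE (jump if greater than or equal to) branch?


Trace:
  R3 = 15, R2 = 42
  CMP R3, R2  → compares 15 vs 42
  JGE checks: is 15 greater than or equal to 42?
  15 < 42, so condition is false
Branch taken: No

No


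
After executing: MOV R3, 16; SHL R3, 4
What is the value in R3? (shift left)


Register state trace:
  MOV R3, 16  → R3 = 16
  SHL R3, 4  → R3 = 16 << 4 = 16 * 2^4 = 256
Final: R3 = 256

256


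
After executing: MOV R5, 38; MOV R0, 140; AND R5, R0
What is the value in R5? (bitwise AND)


Register state trace:
  MOV R5, 38  → R5 = 38 (0b00100110)
  MOV R0, 140  → R0 = 140 (0b10001100)
  AND R5, R0  → R5 = 38 AND 140 = 4 (0b00000100)
Final: R5 = 4

4


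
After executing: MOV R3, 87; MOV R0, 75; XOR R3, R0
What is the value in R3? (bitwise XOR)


Register state trace:
  MOV R3, 87  → R3 = 87 (0b01010111)
  MOV R0, 75  → R0 = 75 (0b01001011)
  XOR R3, R0  → R3 = 87 XOR 75 = 28 (0b00011100)
Final: R3 = 28

28


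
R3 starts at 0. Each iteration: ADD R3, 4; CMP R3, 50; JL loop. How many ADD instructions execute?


Loop trace (R3 starts at 0, target 50, step 4):
  ADD #1: R3 = 0 + 4 = 4  → 4 < 50, loop
  ADD #2: R3 = 4 + 4 = 8  → 8 < 50, loop
  ADD #3: R3 = 8 + 4 = 12  → 12 < 50, loop
  ADD #4: R3 = 12 + 4 = 16  → 16 < 50, loop
  ADD #5: R3 = 16 + 4 = 20  → 20 < 50, loop
  ADD #6: R3 = 20 + 4 = 24  → 24 < 50, loop
  ADD #7: R3 = 24 + 4 = 28  → 28 < 50, loop
  ADD #8: R3 = 28 + 4 = 32  → 32 < 50, loop
  ADD #9: R3 = 32 + 4 = 36  → 36 < 50, loop
  ADD #10: R3 = 36 + 4 = 40  → 40 < 50, loop
  ADD #11: R3 = 40 + 4 = 44  → 44 < 50, loop
  ADD #12: R3 = 44 + 4 = 48  → 48 < 50, loop
  ADD #13: R3 = 48 + 4 = 52  → 52 >= 50, exit
Total ADD instructions: 13

13


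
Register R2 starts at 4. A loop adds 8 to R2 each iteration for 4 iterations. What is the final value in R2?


Starting value: R2 = 4
  Iter 1: R2 = 4 + 8 = 12
  Iter 2: R2 = 12 + 8 = 20
  Iter 3: R2 = 20 + 8 = 28
  Iter 4: R2 = 28 + 8 = 36
Final: R2 = 36

36


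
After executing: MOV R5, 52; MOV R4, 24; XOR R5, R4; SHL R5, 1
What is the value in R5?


Register state trace:
  MOV R5, 52  → R5 = 52 (0b00110100)
  MOV R4, 24  → R4 = 24 (0b00011000)
  XOR R5, R4  → R5 = 52 XOR 24 = 44 (0b00101100)
  SHL R5, 1  → R5 = 44 << 1 = 88
Final: R5 = 88

88


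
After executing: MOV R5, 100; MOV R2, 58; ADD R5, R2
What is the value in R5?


Register state trace:
  MOV R5, 100  → R5 = 100
  MOV R2, 58  → R2 = 58
  ADD R5, R2  → R5 = 100 + 58 = 158
Final: R5 = 158

158


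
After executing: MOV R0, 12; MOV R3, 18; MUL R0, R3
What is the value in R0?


Register state trace:
  MOV R0, 12  → R0 = 12
  MOV R3, 18  → R3 = 18
  MUL R0, R3  → R0 = 12 * 18 = 216
Final: R0 = 216

216


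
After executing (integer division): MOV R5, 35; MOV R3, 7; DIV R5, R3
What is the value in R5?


Register state trace:
  MOV R5, 35  → R5 = 35
  MOV R3, 7  → R3 = 7
  DIV R5, R3  → R5 = 35 // 7 = 5
Final: R5 = 5

5


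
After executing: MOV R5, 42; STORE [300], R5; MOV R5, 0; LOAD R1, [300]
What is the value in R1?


Register and memory trace:
  MOV R5, 42  → R5 = 42
  STORE [300], R5  → mem[300] = 42
  MOV R5, 0  → R5 = 0
  LOAD R1, [300]  → R1 = mem[300] = 42
Final: R1 = 42

42


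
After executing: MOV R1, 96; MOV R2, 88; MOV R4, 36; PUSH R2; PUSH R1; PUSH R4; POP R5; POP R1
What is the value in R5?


Stack trace (top is rightmost):
  MOV R1, 96  → R1 = 96
  MOV R2, 88  → R2 = 88
  MOV R4, 36  → R4 = 36
  PUSH R2  → stack: [88]
  PUSH R1  → stack: [88, 96]
  PUSH R4  → stack: [88, 96, 36]
  POP R5  → R5 = 36, stack: [88, 96]
  POP R1  → R1 = 96, stack: [88]
Final: R5 = 36

36


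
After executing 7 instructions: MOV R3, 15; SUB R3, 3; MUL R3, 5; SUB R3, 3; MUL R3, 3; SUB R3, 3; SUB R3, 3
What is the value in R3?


Register state trace:
  MOV R3, 15  → R3 = 15
  SUB R3, 3  → R3 = 15 - 3 = 12
  MUL R3, 5  → R3 = 12 * 5 = 60
  SUB R3, 3  → R3 = 60 - 3 = 57
  MUL R3, 3  → R3 = 57 * 3 = 171
  SUB R3, 3  → R3 = 171 - 3 = 168
  SUB R3, 3  → R3 = 168 - 3 = 165
Final: R3 = 165

165


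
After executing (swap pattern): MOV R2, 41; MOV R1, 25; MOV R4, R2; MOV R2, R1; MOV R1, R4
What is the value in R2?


Register state trace (swap pattern):
  MOV R2, 41  → R2 = 41
  MOV R1, 25  → R1 = 25
  MOV R4, R2  → R4 = 41  (save R2)
  MOV R2, R1  → R2 = 25  (R2 gets R1's value)
  MOV R1, R4  → R1 = 41  (R1 gets saved value)
Final: R2 = 25

25


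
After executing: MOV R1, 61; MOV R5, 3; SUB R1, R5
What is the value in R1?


Register state trace:
  MOV R1, 61  → R1 = 61
  MOV R5, 3  → R5 = 3
  SUB R1, R5  → R1 = 61 - 3 = 58
Final: R1 = 58

58


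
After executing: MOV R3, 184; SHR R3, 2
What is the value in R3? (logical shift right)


Register state trace:
  MOV R3, 184  → R3 = 184
  SHR R3, 2  → R3 = 184 >> 2 = 184 // 2^2 = 46
Final: R3 = 46

46


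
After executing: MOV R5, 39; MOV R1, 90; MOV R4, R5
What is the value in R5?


Register state trace:
  MOV R5, 39  → R5 = 39
  MOV R1, 90  → R1 = 90
  MOV R4, R5  → R4 = 39
Final: R5 = 39

39


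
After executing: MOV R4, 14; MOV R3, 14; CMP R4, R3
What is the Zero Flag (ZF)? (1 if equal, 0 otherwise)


Register state trace:
  MOV R4, 14  → R4 = 14
  MOV R3, 14  → R3 = 14
  CMP R4, R3  → computes 14 - 14 = 0
  Result is zero, so values are equal
ZF = 1

1


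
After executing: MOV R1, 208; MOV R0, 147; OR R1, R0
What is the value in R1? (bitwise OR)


Register state trace:
  MOV R1, 208  → R1 = 208 (0b11010000)
  MOV R0, 147  → R0 = 147 (0b10010011)
  OR R1, R0   → R1 = 208 OR 147 = 211 (0b11010011)
Final: R1 = 211

211


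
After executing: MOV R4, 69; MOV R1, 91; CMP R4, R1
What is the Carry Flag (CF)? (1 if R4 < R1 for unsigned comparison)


Register state trace:
  MOV R4, 69  → R4 = 69
  MOV R1, 91  → R1 = 91
  CMP R4, R1  → unsigned 69 - 91: borrow occurs
  69 < 91, so CF = 1
CF = 1

1


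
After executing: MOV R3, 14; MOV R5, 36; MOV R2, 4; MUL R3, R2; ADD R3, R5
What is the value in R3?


Register state trace:
  MOV R3, 14  → R3 = 14
  MOV R5, 36  → R5 = 36
  MOV R2, 4  → R2 = 4
  MUL R3, R2  → R3 = 14 * 4 = 56
  ADD R3, R5  → R3 = 56 + 36 = 92
Final: R3 = 92

92


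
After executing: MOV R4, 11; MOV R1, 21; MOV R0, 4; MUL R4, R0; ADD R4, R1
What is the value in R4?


Register state trace:
  MOV R4, 11  → R4 = 11
  MOV R1, 21  → R1 = 21
  MOV R0, 4  → R0 = 4
  MUL R4, R0  → R4 = 11 * 4 = 44
  ADD R4, R1  → R4 = 44 + 21 = 65
Final: R4 = 65

65


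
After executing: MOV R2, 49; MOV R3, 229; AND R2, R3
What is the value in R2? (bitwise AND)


Register state trace:
  MOV R2, 49  → R2 = 49 (0b00110001)
  MOV R3, 229  → R3 = 229 (0b11100101)
  AND R2, R3  → R2 = 49 AND 229 = 33 (0b00100001)
Final: R2 = 33

33


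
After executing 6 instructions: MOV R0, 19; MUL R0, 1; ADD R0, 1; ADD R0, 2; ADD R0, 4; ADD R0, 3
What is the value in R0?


Register state trace:
  MOV R0, 19  → R0 = 19
  MUL R0, 1  → R0 = 19 * 1 = 19
  ADD R0, 1  → R0 = 19 + 1 = 20
  ADD R0, 2  → R0 = 20 + 2 = 22
  ADD R0, 4  → R0 = 22 + 4 = 26
  ADD R0, 3  → R0 = 26 + 3 = 29
Final: R0 = 29

29


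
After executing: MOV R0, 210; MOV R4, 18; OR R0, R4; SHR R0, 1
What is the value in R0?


Register state trace:
  MOV R0, 210  → R0 = 210 (0b11010010)
  MOV R4, 18  → R4 = 18 (0b00010010)
  OR R0, R4  → R0 = 210 OR 18 = 210 (0b11010010)
  SHR R0, 1  → R0 = 210 >> 1 = 105
Final: R0 = 105

105


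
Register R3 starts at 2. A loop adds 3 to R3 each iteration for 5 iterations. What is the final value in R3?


Starting value: R3 = 2
  Iter 1: R3 = 2 + 3 = 5
  Iter 2: R3 = 5 + 3 = 8
  Iter 3: R3 = 8 + 3 = 11
  Iter 4: R3 = 11 + 3 = 14
  Iter 5: R3 = 14 + 3 = 17
Final: R3 = 17

17


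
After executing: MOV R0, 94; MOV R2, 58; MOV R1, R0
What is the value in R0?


Register state trace:
  MOV R0, 94  → R0 = 94
  MOV R2, 58  → R2 = 58
  MOV R1, R0  → R1 = 94
Final: R0 = 94

94


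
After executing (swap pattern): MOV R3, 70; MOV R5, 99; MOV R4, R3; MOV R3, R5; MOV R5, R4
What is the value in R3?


Register state trace (swap pattern):
  MOV R3, 70  → R3 = 70
  MOV R5, 99  → R5 = 99
  MOV R4, R3  → R4 = 70  (save R3)
  MOV R3, R5  → R3 = 99  (R3 gets R5's value)
  MOV R5, R4  → R5 = 70  (R5 gets saved value)
Final: R3 = 99

99


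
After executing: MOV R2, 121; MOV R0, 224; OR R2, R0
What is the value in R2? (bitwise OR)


Register state trace:
  MOV R2, 121  → R2 = 121 (0b01111001)
  MOV R0, 224  → R0 = 224 (0b11100000)
  OR R2, R0   → R2 = 121 OR 224 = 249 (0b11111001)
Final: R2 = 249

249


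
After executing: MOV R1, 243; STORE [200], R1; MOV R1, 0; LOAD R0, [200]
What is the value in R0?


Register and memory trace:
  MOV R1, 243  → R1 = 243
  STORE [200], R1  → mem[200] = 243
  MOV R1, 0  → R1 = 0
  LOAD R0, [200]  → R0 = mem[200] = 243
Final: R0 = 243

243


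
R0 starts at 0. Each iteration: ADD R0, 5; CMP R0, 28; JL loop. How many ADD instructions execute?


Loop trace (R0 starts at 0, target 28, step 5):
  ADD #1: R0 = 0 + 5 = 5  → 5 < 28, loop
  ADD #2: R0 = 5 + 5 = 10  → 10 < 28, loop
  ADD #3: R0 = 10 + 5 = 15  → 15 < 28, loop
  ADD #4: R0 = 15 + 5 = 20  → 20 < 28, loop
  ADD #5: R0 = 20 + 5 = 25  → 25 < 28, loop
  ADD #6: R0 = 25 + 5 = 30  → 30 >= 28, exit
Total ADD instructions: 6

6


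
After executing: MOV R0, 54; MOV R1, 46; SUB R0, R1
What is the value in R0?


Register state trace:
  MOV R0, 54  → R0 = 54
  MOV R1, 46  → R1 = 46
  SUB R0, R1  → R0 = 54 - 46 = 8
Final: R0 = 8

8


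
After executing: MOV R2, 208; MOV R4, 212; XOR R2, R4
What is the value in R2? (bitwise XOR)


Register state trace:
  MOV R2, 208  → R2 = 208 (0b11010000)
  MOV R4, 212  → R4 = 212 (0b11010100)
  XOR R2, R4  → R2 = 208 XOR 212 = 4 (0b00000100)
Final: R2 = 4

4


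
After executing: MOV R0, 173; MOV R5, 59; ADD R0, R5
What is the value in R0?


Register state trace:
  MOV R0, 173  → R0 = 173
  MOV R5, 59  → R5 = 59
  ADD R0, R5  → R0 = 173 + 59 = 232
Final: R0 = 232

232


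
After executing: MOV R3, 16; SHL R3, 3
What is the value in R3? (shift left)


Register state trace:
  MOV R3, 16  → R3 = 16
  SHL R3, 3  → R3 = 16 << 3 = 16 * 2^3 = 128
Final: R3 = 128

128


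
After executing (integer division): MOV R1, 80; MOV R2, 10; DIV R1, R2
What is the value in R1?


Register state trace:
  MOV R1, 80  → R1 = 80
  MOV R2, 10  → R2 = 10
  DIV R1, R2  → R1 = 80 // 10 = 8
Final: R1 = 8

8


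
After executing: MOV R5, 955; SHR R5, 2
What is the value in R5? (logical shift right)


Register state trace:
  MOV R5, 955  → R5 = 955
  SHR R5, 2  → R5 = 955 >> 2 = 955 // 2^2 = 238
Final: R5 = 238

238


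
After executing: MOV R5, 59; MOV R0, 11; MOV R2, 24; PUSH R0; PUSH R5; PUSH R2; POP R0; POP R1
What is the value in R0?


Stack trace (top is rightmost):
  MOV R5, 59  → R5 = 59
  MOV R0, 11  → R0 = 11
  MOV R2, 24  → R2 = 24
  PUSH R0  → stack: [11]
  PUSH R5  → stack: [11, 59]
  PUSH R2  → stack: [11, 59, 24]
  POP R0  → R0 = 24, stack: [11, 59]
  POP R1  → R1 = 59, stack: [11]
Final: R0 = 24

24


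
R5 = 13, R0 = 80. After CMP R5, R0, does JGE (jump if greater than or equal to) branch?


Trace:
  R5 = 13, R0 = 80
  CMP R5, R0  → compares 13 vs 80
  JGE checks: is 13 greater than or equal to 80?
  13 < 80, so condition is false
Branch taken: No

No


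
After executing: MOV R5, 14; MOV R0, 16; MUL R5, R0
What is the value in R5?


Register state trace:
  MOV R5, 14  → R5 = 14
  MOV R0, 16  → R0 = 16
  MUL R5, R0  → R5 = 14 * 16 = 224
Final: R5 = 224

224


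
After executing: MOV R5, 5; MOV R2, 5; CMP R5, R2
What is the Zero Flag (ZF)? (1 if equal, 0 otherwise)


Register state trace:
  MOV R5, 5  → R5 = 5
  MOV R2, 5  → R2 = 5
  CMP R5, R2  → computes 5 - 5 = 0
  Result is zero, so values are equal
ZF = 1

1


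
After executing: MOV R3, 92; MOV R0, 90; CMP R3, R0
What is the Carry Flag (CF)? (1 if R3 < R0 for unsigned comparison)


Register state trace:
  MOV R3, 92  → R3 = 92
  MOV R0, 90  → R0 = 90
  CMP R3, R0  → unsigned 92 - 90: no borrow
  92 >= 90, so CF = 0
CF = 0

0


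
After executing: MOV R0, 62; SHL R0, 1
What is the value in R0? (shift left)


Register state trace:
  MOV R0, 62  → R0 = 62
  SHL R0, 1  → R0 = 62 << 1 = 62 * 2^1 = 124
Final: R0 = 124

124


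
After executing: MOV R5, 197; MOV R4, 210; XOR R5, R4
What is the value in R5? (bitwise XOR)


Register state trace:
  MOV R5, 197  → R5 = 197 (0b11000101)
  MOV R4, 210  → R4 = 210 (0b11010010)
  XOR R5, R4  → R5 = 197 XOR 210 = 23 (0b00010111)
Final: R5 = 23

23


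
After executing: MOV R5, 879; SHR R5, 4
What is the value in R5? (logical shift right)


Register state trace:
  MOV R5, 879  → R5 = 879
  SHR R5, 4  → R5 = 879 >> 4 = 879 // 2^4 = 54
Final: R5 = 54

54


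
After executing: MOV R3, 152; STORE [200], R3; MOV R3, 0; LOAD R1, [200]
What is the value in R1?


Register and memory trace:
  MOV R3, 152  → R3 = 152
  STORE [200], R3  → mem[200] = 152
  MOV R3, 0  → R3 = 0
  LOAD R1, [200]  → R1 = mem[200] = 152
Final: R1 = 152

152


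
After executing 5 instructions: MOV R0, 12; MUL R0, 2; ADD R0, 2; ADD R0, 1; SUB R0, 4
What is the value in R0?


Register state trace:
  MOV R0, 12  → R0 = 12
  MUL R0, 2  → R0 = 12 * 2 = 24
  ADD R0, 2  → R0 = 24 + 2 = 26
  ADD R0, 1  → R0 = 26 + 1 = 27
  SUB R0, 4  → R0 = 27 - 4 = 23
Final: R0 = 23

23


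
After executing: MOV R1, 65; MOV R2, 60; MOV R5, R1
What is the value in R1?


Register state trace:
  MOV R1, 65  → R1 = 65
  MOV R2, 60  → R2 = 60
  MOV R5, R1  → R5 = 65
Final: R1 = 65

65


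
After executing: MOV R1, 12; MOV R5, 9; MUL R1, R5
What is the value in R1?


Register state trace:
  MOV R1, 12  → R1 = 12
  MOV R5, 9  → R5 = 9
  MUL R1, R5  → R1 = 12 * 9 = 108
Final: R1 = 108

108


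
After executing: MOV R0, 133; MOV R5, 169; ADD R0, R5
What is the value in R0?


Register state trace:
  MOV R0, 133  → R0 = 133
  MOV R5, 169  → R5 = 169
  ADD R0, R5  → R0 = 133 + 169 = 302
Final: R0 = 302

302


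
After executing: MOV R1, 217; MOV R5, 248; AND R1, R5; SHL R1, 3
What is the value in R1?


Register state trace:
  MOV R1, 217  → R1 = 217 (0b11011001)
  MOV R5, 248  → R5 = 248 (0b11111000)
  AND R1, R5  → R1 = 217 AND 248 = 216 (0b11011000)
  SHL R1, 3  → R1 = 216 << 3 = 1728
Final: R1 = 1728

1728


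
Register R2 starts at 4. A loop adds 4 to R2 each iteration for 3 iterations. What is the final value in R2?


Starting value: R2 = 4
  Iter 1: R2 = 4 + 4 = 8
  Iter 2: R2 = 8 + 4 = 12
  Iter 3: R2 = 12 + 4 = 16
Final: R2 = 16

16


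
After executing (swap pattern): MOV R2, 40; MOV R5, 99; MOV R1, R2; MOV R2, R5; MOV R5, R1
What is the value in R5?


Register state trace (swap pattern):
  MOV R2, 40  → R2 = 40
  MOV R5, 99  → R5 = 99
  MOV R1, R2  → R1 = 40  (save R2)
  MOV R2, R5  → R2 = 99  (R2 gets R5's value)
  MOV R5, R1  → R5 = 40  (R5 gets saved value)
Final: R5 = 40

40


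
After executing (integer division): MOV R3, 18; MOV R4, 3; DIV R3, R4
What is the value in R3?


Register state trace:
  MOV R3, 18  → R3 = 18
  MOV R4, 3  → R4 = 3
  DIV R3, R4  → R3 = 18 // 3 = 6
Final: R3 = 6

6


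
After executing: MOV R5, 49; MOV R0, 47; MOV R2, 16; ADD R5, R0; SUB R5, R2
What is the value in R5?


Register state trace:
  MOV R5, 49  → R5 = 49
  MOV R0, 47  → R0 = 47
  MOV R2, 16  → R2 = 16
  ADD R5, R0  → R5 = 49 + 47 = 96
  SUB R5, R2  → R5 = 96 - 16 = 80
Final: R5 = 80

80


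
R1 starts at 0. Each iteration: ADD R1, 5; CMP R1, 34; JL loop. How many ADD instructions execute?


Loop trace (R1 starts at 0, target 34, step 5):
  ADD #1: R1 = 0 + 5 = 5  → 5 < 34, loop
  ADD #2: R1 = 5 + 5 = 10  → 10 < 34, loop
  ADD #3: R1 = 10 + 5 = 15  → 15 < 34, loop
  ADD #4: R1 = 15 + 5 = 20  → 20 < 34, loop
  ADD #5: R1 = 20 + 5 = 25  → 25 < 34, loop
  ADD #6: R1 = 25 + 5 = 30  → 30 < 34, loop
  ADD #7: R1 = 30 + 5 = 35  → 35 >= 34, exit
Total ADD instructions: 7

7


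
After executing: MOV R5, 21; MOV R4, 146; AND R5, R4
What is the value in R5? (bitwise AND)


Register state trace:
  MOV R5, 21  → R5 = 21 (0b00010101)
  MOV R4, 146  → R4 = 146 (0b10010010)
  AND R5, R4  → R5 = 21 AND 146 = 16 (0b00010000)
Final: R5 = 16

16


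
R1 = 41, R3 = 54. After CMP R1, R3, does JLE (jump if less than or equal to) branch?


Trace:
  R1 = 41, R3 = 54
  CMP R1, R3  → compares 41 vs 54
  JLE checks: is 41 less than or equal to 54?
  41 < 54, so condition is true
Branch taken: Yes

Yes


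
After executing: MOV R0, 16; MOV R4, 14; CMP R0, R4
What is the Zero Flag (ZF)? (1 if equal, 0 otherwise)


Register state trace:
  MOV R0, 16  → R0 = 16
  MOV R4, 14  → R4 = 14
  CMP R0, R4  → computes 16 - 14 = 2
  Result is nonzero, so values are not equal
ZF = 0

0


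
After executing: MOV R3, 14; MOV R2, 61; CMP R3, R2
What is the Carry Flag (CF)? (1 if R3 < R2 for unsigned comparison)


Register state trace:
  MOV R3, 14  → R3 = 14
  MOV R2, 61  → R2 = 61
  CMP R3, R2  → unsigned 14 - 61: borrow occurs
  14 < 61, so CF = 1
CF = 1

1


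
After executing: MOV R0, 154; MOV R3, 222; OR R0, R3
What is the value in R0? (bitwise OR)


Register state trace:
  MOV R0, 154  → R0 = 154 (0b10011010)
  MOV R3, 222  → R3 = 222 (0b11011110)
  OR R0, R3   → R0 = 154 OR 222 = 222 (0b11011110)
Final: R0 = 222

222


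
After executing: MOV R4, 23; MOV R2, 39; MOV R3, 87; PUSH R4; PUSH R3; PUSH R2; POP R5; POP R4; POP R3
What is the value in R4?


Stack trace (top is rightmost):
  MOV R4, 23  → R4 = 23
  MOV R2, 39  → R2 = 39
  MOV R3, 87  → R3 = 87
  PUSH R4  → stack: [23]
  PUSH R3  → stack: [23, 87]
  PUSH R2  → stack: [23, 87, 39]
  POP R5  → R5 = 39, stack: [23, 87]
  POP R4  → R4 = 87, stack: [23]
  POP R3  → R3 = 23, stack: []
Final: R4 = 87

87


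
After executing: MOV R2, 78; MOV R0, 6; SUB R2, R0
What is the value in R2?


Register state trace:
  MOV R2, 78  → R2 = 78
  MOV R0, 6  → R0 = 6
  SUB R2, R0  → R2 = 78 - 6 = 72
Final: R2 = 72

72
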